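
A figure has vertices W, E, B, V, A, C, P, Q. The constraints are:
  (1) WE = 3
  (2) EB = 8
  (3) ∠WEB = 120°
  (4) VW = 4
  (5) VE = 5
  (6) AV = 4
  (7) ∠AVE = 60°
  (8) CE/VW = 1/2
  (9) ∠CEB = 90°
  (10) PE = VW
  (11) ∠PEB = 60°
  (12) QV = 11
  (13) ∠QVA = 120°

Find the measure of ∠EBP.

From the given relations: PE = VW = 4.
Step 1: By the law of cosines on triangle BEP: BP² = 8² + 4² − 2·8·4·cos(60°) = 48, so BP = 4·√3.
Step 2: By the inverse law of cosines on triangle EBP: cos(∠EBP) = (8² + (4·√3)² − 4²) / (2·8·4·√3) = 96/110.85 = 0.866, so ∠EBP = 30°.

Therefore, the measure of angle ∠EBP = 30°.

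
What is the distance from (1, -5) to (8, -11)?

d = sqrt((8 - 1)^2 + (-11 - -5)^2)
d = sqrt(7^2 + -6^2)
d = sqrt(49 + 36)
d = sqrt(85)

sqrt(85)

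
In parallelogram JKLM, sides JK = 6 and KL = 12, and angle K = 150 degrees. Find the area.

The area of a parallelogram equals the product of two adjacent sides times the sine of the included angle.
This is because the height equals 12 * sin(150°) = 6.
Area = 6 * 6 = 36

36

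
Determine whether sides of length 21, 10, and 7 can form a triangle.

The longest side is 21. The other two sides sum to 7 + 10 = 17.
Since 17 ≤ 21, the two shorter sides cannot reach around to close the triangle.

No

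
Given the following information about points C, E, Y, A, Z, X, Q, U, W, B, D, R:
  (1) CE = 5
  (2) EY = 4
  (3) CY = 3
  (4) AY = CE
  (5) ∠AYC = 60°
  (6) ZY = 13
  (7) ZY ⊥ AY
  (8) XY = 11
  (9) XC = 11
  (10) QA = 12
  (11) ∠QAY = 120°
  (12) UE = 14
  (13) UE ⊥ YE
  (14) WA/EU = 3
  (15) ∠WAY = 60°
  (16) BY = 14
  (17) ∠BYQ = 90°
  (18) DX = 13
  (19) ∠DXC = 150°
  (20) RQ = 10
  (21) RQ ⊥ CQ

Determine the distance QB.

From the given relations: AY = CE = 5.
Step 1: By the law of cosines on triangle QAY: QY² = 12² + 5² − 2·12·5·cos(120°) = 229, so QY ≈ 15.13.
Step 2: By the law of cosines on triangle QYB: QB² = 15.13² + 14² − 2·15.13·14·cos(90°) = 425, so QB = 5·√17.

Therefore, the length of QB = 5·√17.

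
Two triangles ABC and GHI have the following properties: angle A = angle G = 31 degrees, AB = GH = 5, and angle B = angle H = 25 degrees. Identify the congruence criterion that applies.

Consider the given information: angle A = angle G = 31 degrees, AB = GH = 5, and angle B = angle H = 25 degrees
This is not SSS or AAS: SSS requires all three pairs of sides, but we don't have that. AAS requires two angles and a non-included side.
The correct criterion is ASA. Two pairs of corresponding angles and the included side are equal (Angle-Side-Angle).

ASA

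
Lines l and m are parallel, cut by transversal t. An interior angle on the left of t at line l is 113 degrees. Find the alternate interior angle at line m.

Alternate interior angles lie on opposite sides of the transversal, between the parallel lines.
By the alternate interior angle theorem, they are equal: 113 degrees.

113 degrees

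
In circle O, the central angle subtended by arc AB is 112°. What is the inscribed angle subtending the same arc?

By the inscribed angle theorem, the inscribed angle is half the central angle.
Inscribed angle = 112° / 2 = 56°

56°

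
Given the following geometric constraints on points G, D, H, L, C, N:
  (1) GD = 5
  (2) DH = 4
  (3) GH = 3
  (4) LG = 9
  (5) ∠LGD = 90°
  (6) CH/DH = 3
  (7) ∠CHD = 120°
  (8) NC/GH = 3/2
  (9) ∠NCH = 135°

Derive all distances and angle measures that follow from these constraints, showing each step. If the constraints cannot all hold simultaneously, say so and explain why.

The constraints are consistent.

From the given relations:
  CH = 3·DH = 3·4 = 12
  NC = 3/2·GH = 3/2·3 ≈ 4.5

Step 1: From DG = 5, GL = 9, and ∠DGL = 90°, by the law of cosines:
  DL² = DG² + GL² - 2·DG·GL·cos(90°) = 25 + 81 - 0 = 106
  DL = √106

Step 2: From DH = 4, HC = 12, and ∠DHC = 120°, by the law of cosines:
  DC² = DH² + HC² - 2·DH·HC·cos(120°) = 16 + 144 + 48 = 208
  DC = 4·√13

Step 3: From HC = 12, CN = 4.5, and ∠HCN = 135°, by the law of cosines:
  HN² = HC² + CN² - 2·HC·CN·cos(135°) = 144 + 20.25 + 76.37 = 240.6
  HN ≈ 15.51

Step 4: From GD = 5, GH = 3, DH = 4, by the inverse law of cosines:
  cos(∠DGH) = (GD² + GH² - DH²) / (2·GD·GH)
  ∠DGH = 53.13°

Step 5: From DG = 5, DH = 4, GH = 3, by the inverse law of cosines:
  cos(∠GDH) = (DG² + DH² - GH²) / (2·DG·DH)
  ∠GDH = 36.87°

Step 6: From HD = 4, HG = 3, DG = 5, by the inverse law of cosines:
  cos(∠DHG) = (HD² + HG² - DG²) / (2·HD·HG)
  ∠DHG = 90°

Step 7: From DC = 4·√13, DH = 4, CH = 12, by the inverse law of cosines:
  cos(∠CDH) = (DC² + DH² - CH²) / (2·DC·DH)
  ∠CDH = 46.1°

Step 8: From DG = 5, DL = √106, GL = 9, by the inverse law of cosines:
  cos(∠GDL) = (DG² + DL² - GL²) / (2·DG·DL)
  ∠GDL = 60.95°

Step 9: From HC = 12, HN = 15.51, CN = 4.5, by the inverse law of cosines:
  cos(∠CHN) = (HC² + HN² - CN²) / (2·HC·HN)
  ∠CHN = 11.84°

Step 10: From LD = √106, LG = 9, DG = 5, by the inverse law of cosines:
  cos(∠DLG) = (LD² + LG² - DG²) / (2·LD·LG)
  ∠DLG = 29.05°

Step 11: From CD = 4·√13, CH = 12, DH = 4, by the inverse law of cosines:
  cos(∠DCH) = (CD² + CH² - DH²) / (2·CD·CH)
  ∠DCH = 13.9°

Step 12: From NC = 4.5, NH = 15.51, CH = 12, by the inverse law of cosines:
  cos(∠CNH) = (NC² + NH² - CH²) / (2·NC·NH)
  ∠CNH = 33.16°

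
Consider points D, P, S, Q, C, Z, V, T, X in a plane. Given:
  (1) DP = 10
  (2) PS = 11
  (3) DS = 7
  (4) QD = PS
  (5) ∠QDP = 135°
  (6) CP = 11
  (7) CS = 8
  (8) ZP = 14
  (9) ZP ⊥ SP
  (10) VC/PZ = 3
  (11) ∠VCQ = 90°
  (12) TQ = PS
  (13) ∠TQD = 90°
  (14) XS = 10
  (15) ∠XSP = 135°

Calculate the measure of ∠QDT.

From the given relations: QD = PS = 11; TQ = PS = 11.
Step 1: By the law of cosines on triangle DQT: DT² = 11² + 11² − 2·11·11·cos(90°) = 242, so DT = 11·√2.
Step 2: By the inverse law of cosines on triangle QDT: cos(∠QDT) = (11² + (11·√2)² − 11²) / (2·11·11·√2) = 242/342.24 = 0.7071, so ∠QDT = 45°.

Therefore, the measure of angle ∠QDT = 45°.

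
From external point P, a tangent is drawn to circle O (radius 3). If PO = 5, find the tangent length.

tangent = √(d² - r²) = √(5² - 3²) = √(25 - 9) = √16 = 4

4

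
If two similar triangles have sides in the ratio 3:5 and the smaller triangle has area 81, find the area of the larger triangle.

Area ratio = (3/5)^2 = 9/25. Area of the larger triangle = 81 * 25/9 = 225.

225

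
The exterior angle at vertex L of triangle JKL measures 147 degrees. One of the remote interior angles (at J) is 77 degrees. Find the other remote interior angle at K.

By the exterior angle theorem: exterior angle = sum of remote interior angles.
147 = 77 + angle K
angle K = 147 - 77 = 70 degrees

70 degrees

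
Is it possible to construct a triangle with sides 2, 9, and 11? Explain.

No.
The triangle inequality is violated: 2 + 9 = 11 ≤ 11.
These lengths cannot form a triangle.

No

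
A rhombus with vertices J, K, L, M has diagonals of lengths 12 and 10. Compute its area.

Area of a rhombus = (d1 * d2) / 2
Area = (12 * 10) / 2
Area = 120 / 2
Area = 60

60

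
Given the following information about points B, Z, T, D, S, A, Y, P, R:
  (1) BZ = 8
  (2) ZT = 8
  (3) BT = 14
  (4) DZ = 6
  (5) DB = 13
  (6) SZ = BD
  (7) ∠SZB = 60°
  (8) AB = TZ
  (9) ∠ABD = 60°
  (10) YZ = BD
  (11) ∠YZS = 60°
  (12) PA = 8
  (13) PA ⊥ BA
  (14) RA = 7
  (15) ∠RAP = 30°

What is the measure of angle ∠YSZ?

From the given relations: SZ = BD = 13; YZ = BD = 13.
Step 1: By the law of cosines on triangle SZY: SY² = 13² + 13² − 2·13·13·cos(60°) = 169, so SY = 13.
Step 2: By the inverse law of cosines on triangle YSZ: cos(∠YSZ) = (13² + 13² − 13²) / (2·13·13) = 169/338 = 0.5, so ∠YSZ = 60°.

Therefore, the measure of angle ∠YSZ = 60°.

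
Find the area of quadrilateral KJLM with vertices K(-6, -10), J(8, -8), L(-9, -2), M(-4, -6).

The Shoelace formula works by pairing each vertex with the next (cycling back to the first).
For each pair, compute x_i*y_(i+1) - x_(i+1)*y_i:
  (-6*-8 - 8*-10) = 128
  (8*-2 - -9*-8) = -88
  (-9*-6 - -4*-2) = 46
  (-4*-10 - -6*-6) = 4
Taking half the absolute value of the total: Area = (1/2)(90) = 45.

45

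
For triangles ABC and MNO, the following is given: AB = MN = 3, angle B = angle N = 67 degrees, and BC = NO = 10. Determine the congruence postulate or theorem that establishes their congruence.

Consider the given information: AB = MN = 3, angle B = angle N = 67 degrees, and BC = NO = 10
This is not SSS or AAS: SSS requires all three pairs of sides, but we don't have that. AAS requires two angles and a non-included side.
The correct criterion is SAS. Two pairs of corresponding sides and the included angle are equal (Side-Angle-Side).

SAS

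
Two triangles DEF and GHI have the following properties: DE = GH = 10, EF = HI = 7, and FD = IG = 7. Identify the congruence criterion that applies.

The given information provides:
DE = GH = 10, EF = HI = 7, and FD = IG = 7
This matches the SSS congruence theorem.
All three pairs of corresponding sides are equal (Side-Side-Side).

SSS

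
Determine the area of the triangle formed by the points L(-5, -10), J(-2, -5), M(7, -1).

Shoelace: Area = (1/2)|-5(-5--1) + -2(-1--10) + 7(-10--5)| = (1/2)(33) = 33/2

33/2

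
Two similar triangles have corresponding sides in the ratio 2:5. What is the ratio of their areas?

Area ratio = (side ratio)^2 = (2/5)^2 = 4:25.

4:25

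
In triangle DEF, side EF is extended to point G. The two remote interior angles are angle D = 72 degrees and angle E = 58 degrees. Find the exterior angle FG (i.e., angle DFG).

Exterior angle = 72 + 58 = 130 degrees (exterior angle theorem).

130 degrees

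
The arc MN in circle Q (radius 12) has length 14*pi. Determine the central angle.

The full circumference is 2πr = 24*pi.
The arc is 14*pi / 24*pi = 7/12 of the full circle.
So the central angle = 7/12 × 360° = 210°.

210°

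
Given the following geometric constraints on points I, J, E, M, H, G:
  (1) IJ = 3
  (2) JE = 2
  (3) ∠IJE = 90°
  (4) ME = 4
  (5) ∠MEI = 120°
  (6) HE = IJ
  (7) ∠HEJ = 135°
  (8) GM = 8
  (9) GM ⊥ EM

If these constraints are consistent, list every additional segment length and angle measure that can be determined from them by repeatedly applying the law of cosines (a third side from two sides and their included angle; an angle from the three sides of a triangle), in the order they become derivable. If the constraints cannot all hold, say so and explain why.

The constraints are consistent. Derivable facts, in order:
After 1 step:
- EG = 4·√5
- IE = √13
- JH ≈ 4.64
After 2 steps:
- IM ≈ 6.59
- ∠EGM = 26.57°
- ∠EHJ = 17.76°
- ∠EIJ = 33.69°
- ∠EJH = 27.24°
- ∠GEM = 63.43°
- ∠IEJ = 56.31°
After 3 steps:
- ∠EIM = 31.72°
- ∠EMI = 28.28°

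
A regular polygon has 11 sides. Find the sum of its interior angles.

The sum of interior angles of an n-sided polygon is (n - 2) * 180.
For n = 11: (11 - 2) * 180 = 9 * 180 = 1620 degrees.

1620 degrees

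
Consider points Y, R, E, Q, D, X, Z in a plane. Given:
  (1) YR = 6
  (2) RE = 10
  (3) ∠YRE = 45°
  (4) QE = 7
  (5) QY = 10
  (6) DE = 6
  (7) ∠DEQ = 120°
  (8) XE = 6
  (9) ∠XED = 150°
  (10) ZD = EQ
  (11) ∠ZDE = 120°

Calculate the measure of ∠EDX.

Step 1: By the law of cosines on triangle DEX: DX² = 6² + 6² − 2·6·6·cos(150°) = 134.35, so DX ≈ 11.59.
Step 2: By the inverse law of cosines on triangle EDX: cos(∠EDX) = (6² + 11.59² − 6²) / (2·6·11.59) = 134.35/139.09 = 0.9659, so ∠EDX = 15°.

Therefore, the measure of angle ∠EDX = 15°.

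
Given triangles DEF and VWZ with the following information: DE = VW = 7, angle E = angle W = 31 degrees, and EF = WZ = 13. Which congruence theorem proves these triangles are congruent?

The given information matches SAS: Two pairs of corresponding sides and the included angle are equal (Side-Angle-Side).

SAS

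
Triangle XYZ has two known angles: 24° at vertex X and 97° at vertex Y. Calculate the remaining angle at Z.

angle Z = 180 - 24 - 97 = 59 degrees.

59 degrees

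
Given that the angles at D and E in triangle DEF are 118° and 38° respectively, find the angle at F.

angle F = 180 - 118 - 38 = 24 degrees.

24 degrees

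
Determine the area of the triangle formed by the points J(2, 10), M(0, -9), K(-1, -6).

Shoelace: Area = (1/2)|2(-9--6) + 0(-6-10) + -1(10--9)| = (1/2)(25) = 25/2

25/2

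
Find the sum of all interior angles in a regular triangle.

The sum of interior angles of an n-sided polygon is (n - 2) * 180.
For n = 3: (3 - 2) * 180 = 1 * 180 = 180 degrees.

180 degrees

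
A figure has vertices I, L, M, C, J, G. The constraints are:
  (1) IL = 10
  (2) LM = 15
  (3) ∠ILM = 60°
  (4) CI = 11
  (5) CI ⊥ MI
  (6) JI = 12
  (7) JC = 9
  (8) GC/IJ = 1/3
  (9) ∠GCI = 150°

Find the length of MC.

Step 1: By the law of cosines on triangle ILM: IM² = 10² + 15² − 2·10·15·cos(60°) = 175, so IM = 5·√7.
Step 2: By the law of cosines on triangle MIC: MC² = (5·√7)² + 11² − 2·5·√7·11·cos(90°) = 296, so MC = 2·√74.

Therefore, the length of MC = 2·√74.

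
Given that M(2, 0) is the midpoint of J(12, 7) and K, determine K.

Using the midpoint formula: M = ((x1 + x2)/2, (y1 + y2)/2)
We know M = (2, 0) and J = (12, 7)
For x: 2 = (12 + x2)/2, so x2 = 2*2 - 12 = -8
For y: 0 = (7 + y2)/2, so y2 = 2*0 - 7 = -7
K = (-8, -7)

(-8, -7)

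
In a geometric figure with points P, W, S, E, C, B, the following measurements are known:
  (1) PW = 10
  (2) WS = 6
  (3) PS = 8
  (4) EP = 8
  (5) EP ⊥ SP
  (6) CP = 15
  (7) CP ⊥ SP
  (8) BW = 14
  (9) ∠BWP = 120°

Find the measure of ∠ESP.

Step 1: By the law of cosines on triangle SPE: SE² = 8² + 8² − 2·8·8·cos(90°) = 128, so SE = 8·√2.
Step 2: By the inverse law of cosines on triangle ESP: cos(∠ESP) = ((8·√2)² + 8² − 8²) / (2·8·√2·8) = 128/181.02 = 0.7071, so ∠ESP = 45°.

Therefore, the measure of angle ∠ESP = 45°.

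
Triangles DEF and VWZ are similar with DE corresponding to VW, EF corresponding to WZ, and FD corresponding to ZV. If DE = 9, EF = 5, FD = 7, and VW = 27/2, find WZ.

Since the triangles are similar, the ratio of corresponding sides is constant.
Scale factor k = VW / DE = 27/2 / 9 = 3/2
WZ = k * EF = 3/2 * 5 = 15/2

15/2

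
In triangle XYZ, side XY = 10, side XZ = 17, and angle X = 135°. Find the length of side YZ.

Law of cosines: YZ^2 = 10^2 + 17^2 - 2(10)(17)cos(135°) = 170*sqrt(2) + 389, so YZ = sqrt(170*sqrt(2) + 389).

sqrt(170*sqrt(2) + 389)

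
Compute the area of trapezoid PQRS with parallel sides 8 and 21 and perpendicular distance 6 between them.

Area of a trapezoid = (base1 + base2) * height / 2
Area = (8 + 21) * 6 / 2
Area = 29 * 6 / 2
Area = 174 / 2
Area = 87

87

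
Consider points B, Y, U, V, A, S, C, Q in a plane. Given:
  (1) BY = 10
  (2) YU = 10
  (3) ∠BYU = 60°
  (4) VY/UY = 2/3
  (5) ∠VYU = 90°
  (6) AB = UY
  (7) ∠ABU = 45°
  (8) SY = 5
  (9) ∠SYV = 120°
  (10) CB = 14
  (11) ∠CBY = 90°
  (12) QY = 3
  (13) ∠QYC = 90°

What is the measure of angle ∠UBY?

Step 1: By the law of cosines on triangle BYU: BU² = 10² + 10² − 2·10·10·cos(60°) = 100, so BU = 10.
Step 2: By the inverse law of cosines on triangle UBY: cos(∠UBY) = (10² + 10² − 10²) / (2·10·10) = 100/200 = 0.5, so ∠UBY = 60°.

Therefore, the measure of angle ∠UBY = 60°.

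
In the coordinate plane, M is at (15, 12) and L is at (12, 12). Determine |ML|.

The horizontal distance is |12 - 15| = 3 and the vertical distance is |12 - 12| = 0.
By the Pythagorean theorem, d = sqrt(3^2 + 0^2) = sqrt(9) = 3.

3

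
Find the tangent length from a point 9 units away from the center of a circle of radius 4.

The tangent, radius, and line from the external point to the center form a right triangle.
The right angle is where the tangent meets the radius.
By the Pythagorean theorem: tangent² + 4² = 9²
tangent² = 81 - 16 = 65
tangent = sqrt(65)

sqrt(65)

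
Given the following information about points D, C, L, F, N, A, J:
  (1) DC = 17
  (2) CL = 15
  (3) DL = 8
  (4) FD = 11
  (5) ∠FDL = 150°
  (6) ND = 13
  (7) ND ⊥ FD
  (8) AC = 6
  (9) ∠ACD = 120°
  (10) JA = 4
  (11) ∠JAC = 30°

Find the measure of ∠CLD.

Step 1: By the inverse law of cosines on triangle CLD: cos(∠CLD) = (15² + 8² − 17²) / (2·15·8) = 0/240 = 0, so ∠CLD = 90°.

Therefore, the measure of angle ∠CLD = 90°.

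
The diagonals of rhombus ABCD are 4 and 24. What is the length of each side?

In a rhombus, the diagonals bisect each other perpendicularly, creating four congruent right triangles.
Each triangle has legs 2 (half of 4) and 12 (half of 24).
The hypotenuse of each right triangle is a side of the rhombus:
side = sqrt(2^2 + 12^2) = sqrt(148) = 2*sqrt(37)

2*sqrt(37)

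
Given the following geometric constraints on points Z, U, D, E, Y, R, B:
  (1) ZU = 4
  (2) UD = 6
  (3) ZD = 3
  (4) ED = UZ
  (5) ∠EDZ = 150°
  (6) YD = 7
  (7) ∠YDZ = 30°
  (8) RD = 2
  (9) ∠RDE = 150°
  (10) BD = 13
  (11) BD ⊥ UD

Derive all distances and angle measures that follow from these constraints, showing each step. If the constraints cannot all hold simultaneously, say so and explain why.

The constraints are consistent.

From the given relations:
  ED = UZ = 4

Step 1: From ZD = 3, DE = 4, and ∠ZDE = 150°, by the law of cosines:
  ZE² = ZD² + DE² - 2·ZD·DE·cos(150°) = 9 + 16 + 20.78 = 45.78
  ZE ≈ 6.77

Step 2: From ZD = 3, DY = 7, and ∠ZDY = 30°, by the law of cosines:
  ZY² = ZD² + DY² - 2·ZD·DY·cos(30°) = 9 + 49 - 36.37 = 21.63
  ZY ≈ 4.65

Step 3: From UD = 6, DB = 13, and ∠UDB = 90°, by the law of cosines:
  UB² = UD² + DB² - 2·UD·DB·cos(90°) = 36 + 169 - 0 = 205
  UB ≈ 14.32

Step 4: From ED = 4, DR = 2, and ∠EDR = 150°, by the law of cosines:
  ER² = ED² + DR² - 2·ED·DR·cos(150°) = 16 + 4 + 13.86 = 33.86
  ER ≈ 5.82

Step 5: From ZD = 3, ZU = 4, DU = 6, by the inverse law of cosines:
  cos(∠DZU) = (ZD² + ZU² - DU²) / (2·ZD·ZU)
  ∠DZU = 117.28°

Step 6: From UD = 6, UZ = 4, DZ = 3, by the inverse law of cosines:
  cos(∠DUZ) = (UD² + UZ² - DZ²) / (2·UD·UZ)
  ∠DUZ = 26.38°

Step 7: From DU = 6, DZ = 3, UZ = 4, by the inverse law of cosines:
  cos(∠UDZ) = (DU² + DZ² - UZ²) / (2·DU·DZ)
  ∠UDZ = 36.34°

Step 8: From ZD = 3, ZE = 6.77, DE = 4, by the inverse law of cosines:
  cos(∠DZE) = (ZD² + ZE² - DE²) / (2·ZD·ZE)
  ∠DZE = 17.19°

Step 9: From ZD = 3, ZY = 4.65, DY = 7, by the inverse law of cosines:
  cos(∠DZY) = (ZD² + ZY² - DY²) / (2·ZD·ZY)
  ∠DZY = 131.18°

Step 10: From UB = 14.32, UD = 6, BD = 13, by the inverse law of cosines:
  cos(∠BUD) = (UB² + UD² - BD²) / (2·UB·UD)
  ∠BUD = 65.22°

Step 11: From ED = 4, ER = 5.82, DR = 2, by the inverse law of cosines:
  cos(∠DER) = (ED² + ER² - DR²) / (2·ED·ER)
  ∠DER = 9.9°

Step 12: From ED = 4, EZ = 6.77, DZ = 3, by the inverse law of cosines:
  cos(∠DEZ) = (ED² + EZ² - DZ²) / (2·ED·EZ)
  ∠DEZ = 12.81°

Step 13: From YD = 7, YZ = 4.65, DZ = 3, by the inverse law of cosines:
  cos(∠DYZ) = (YD² + YZ² - DZ²) / (2·YD·YZ)
  ∠DYZ = 18.82°

Step 14: From RD = 2, RE = 5.82, DE = 4, by the inverse law of cosines:
  cos(∠DRE) = (RD² + RE² - DE²) / (2·RD·RE)
  ∠DRE = 20.1°

Step 15: From BD = 13, BU = 14.32, DU = 6, by the inverse law of cosines:
  cos(∠DBU) = (BD² + BU² - DU²) / (2·BD·BU)
  ∠DBU = 24.78°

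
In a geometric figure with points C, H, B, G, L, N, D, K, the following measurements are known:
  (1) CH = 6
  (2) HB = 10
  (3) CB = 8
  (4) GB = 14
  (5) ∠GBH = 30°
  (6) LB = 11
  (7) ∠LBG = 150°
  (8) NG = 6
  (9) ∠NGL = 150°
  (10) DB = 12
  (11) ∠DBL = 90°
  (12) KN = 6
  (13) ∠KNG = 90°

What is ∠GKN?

Step 1: By the law of cosines on triangle KNG: KG² = 6² + 6² − 2·6·6·cos(90°) = 72, so KG = 6·√2.
Step 2: By the inverse law of cosines on triangle GKN: cos(∠GKN) = ((6·√2)² + 6² − 6²) / (2·6·√2·6) = 72/101.82 = 0.7071, so ∠GKN = 45°.

Therefore, the measure of angle ∠GKN = 45°.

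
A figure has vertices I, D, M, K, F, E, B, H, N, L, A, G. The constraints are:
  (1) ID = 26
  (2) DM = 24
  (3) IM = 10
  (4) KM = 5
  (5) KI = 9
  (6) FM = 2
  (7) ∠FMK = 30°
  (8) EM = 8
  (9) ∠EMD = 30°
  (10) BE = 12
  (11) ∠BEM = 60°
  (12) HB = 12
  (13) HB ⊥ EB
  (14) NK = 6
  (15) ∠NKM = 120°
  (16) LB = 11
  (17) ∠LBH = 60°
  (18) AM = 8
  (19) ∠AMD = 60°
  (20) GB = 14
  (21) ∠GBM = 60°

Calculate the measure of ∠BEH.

Step 1: By the law of cosines on triangle EBH: EH² = 12² + 12² − 2·12·12·cos(90°) = 288, so EH = 12·√2.
Step 2: By the inverse law of cosines on triangle BEH: cos(∠BEH) = (12² + (12·√2)² − 12²) / (2·12·12·√2) = 288/407.29 = 0.7071, so ∠BEH = 45°.

Therefore, the measure of angle ∠BEH = 45°.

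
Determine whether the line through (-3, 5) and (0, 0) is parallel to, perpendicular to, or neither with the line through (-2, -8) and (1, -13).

Slope of line 1: m1 = (0 - 5)/(0 - -3) = -5/3 = -5/3
Slope of line 2: m2 = (-13 - -8)/(1 - -2) = -5/3 = -5/3
Two lines are parallel if and only if they have equal slopes (or both are vertical).
Here m1 = m2 = -5/3, confirming the lines are parallel.

Parallel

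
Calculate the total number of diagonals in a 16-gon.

Total line segments between 16 vertices = C(16,2) = 120.
Subtract the 16 sides: 120 - 16 = 104 diagonals.

104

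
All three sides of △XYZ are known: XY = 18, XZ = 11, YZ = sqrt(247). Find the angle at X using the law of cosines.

By the inverse law of cosines: cos(X) = (XY² + XZ² - YZ²) / (2 × XY × XZ)
cos(X) = (18² + 11² - (sqrt(247))²) / (2 × 18 × 11)
cos(X) = (324 + 121 - (247)) / 396
cos(X) = 1/2
X = arccos(1/2) = 60°

60°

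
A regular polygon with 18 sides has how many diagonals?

The number of diagonals in an n-gon is n(n - 3)/2.
For n = 18: 18(18 - 3)/2 = 18 × 15 / 2 = 135.

135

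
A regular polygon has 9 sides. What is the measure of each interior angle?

Each interior angle of a regular n-gon is (n - 2) * 180 / n.
For n = 9: (9 - 2) * 180 / 9 = 1260/9 = 140 degrees.

140 degrees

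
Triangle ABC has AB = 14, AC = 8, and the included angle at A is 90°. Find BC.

By the law of cosines: BC^2 = AB^2 + AC^2 - 2*AB*AC*cos(A)
BC^2 = 14^2 + 8^2 - 2*14*8*cos(90°)
BC^2 = 196 + 64 - 224*(0)
BC^2 = 260
BC = 2*sqrt(65)

2*sqrt(65)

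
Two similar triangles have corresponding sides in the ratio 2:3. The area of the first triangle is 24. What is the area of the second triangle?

For similar figures, the area ratio equals the square of the side ratio.
Side ratio (the first triangle to the second triangle) = 2:3, so area ratio = 2^2:3^2 = 4:9.
If the area of the first triangle is 24, then the area of the second triangle = 24 * (9/4) = 54.

54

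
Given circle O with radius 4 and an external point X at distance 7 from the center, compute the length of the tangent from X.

Let T be the point of tangency. Then OT ⊥ XT (radius ⊥ tangent).
In right triangle OTX: OX² = OT² + XT²
7² = 4² + XT²
XT² = 33, XT = sqrt(33)

sqrt(33)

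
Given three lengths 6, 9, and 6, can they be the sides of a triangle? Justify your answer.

Sort the sides: 6, 6, 9.
It suffices to check that the sum of the two smallest exceeds the largest:
6 + 6 = 12 > 9. ✓
Yes, a valid triangle can be formed.

Yes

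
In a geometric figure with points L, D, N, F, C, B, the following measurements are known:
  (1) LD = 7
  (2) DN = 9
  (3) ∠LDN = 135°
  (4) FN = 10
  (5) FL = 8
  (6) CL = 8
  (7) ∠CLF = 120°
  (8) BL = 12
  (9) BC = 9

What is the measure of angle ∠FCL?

Step 1: By the law of cosines on triangle CLF: CF² = 8² + 8² − 2·8·8·cos(120°) = 192, so CF = 8·√3.
Step 2: By the inverse law of cosines on triangle FCL: cos(∠FCL) = ((8·√3)² + 8² − 8²) / (2·8·√3·8) = 192/221.7 = 0.866, so ∠FCL = 30°.

Therefore, the measure of angle ∠FCL = 30°.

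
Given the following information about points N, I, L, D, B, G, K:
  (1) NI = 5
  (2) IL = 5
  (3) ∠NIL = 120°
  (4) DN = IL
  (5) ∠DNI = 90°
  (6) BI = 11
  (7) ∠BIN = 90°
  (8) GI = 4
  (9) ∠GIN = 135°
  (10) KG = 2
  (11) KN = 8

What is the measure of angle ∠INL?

Step 1: By the law of cosines on triangle NIL: NL² = 5² + 5² − 2·5·5·cos(120°) = 75, so NL = 5·√3.
Step 2: By the inverse law of cosines on triangle INL: cos(∠INL) = (5² + (5·√3)² − 5²) / (2·5·5·√3) = 75/86.6 = 0.866, so ∠INL = 30°.

Therefore, the measure of angle ∠INL = 30°.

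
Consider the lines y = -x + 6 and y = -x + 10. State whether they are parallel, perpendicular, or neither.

Slope of line 1: m1 = -1
Slope of line 2: m2 = -1
Two lines are parallel if and only if they have equal slopes (or both are vertical).
Here m1 = m2 = -1, confirming the lines are parallel.

Parallel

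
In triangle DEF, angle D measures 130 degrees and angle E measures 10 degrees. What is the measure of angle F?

angle F = 180 - 130 - 10 = 40 degrees.

40 degrees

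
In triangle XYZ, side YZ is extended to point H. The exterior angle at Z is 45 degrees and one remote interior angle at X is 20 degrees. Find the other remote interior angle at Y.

By the exterior angle theorem: exterior angle = sum of remote interior angles.
45 = 20 + angle Y
angle Y = 45 - 20 = 25 degrees

25 degrees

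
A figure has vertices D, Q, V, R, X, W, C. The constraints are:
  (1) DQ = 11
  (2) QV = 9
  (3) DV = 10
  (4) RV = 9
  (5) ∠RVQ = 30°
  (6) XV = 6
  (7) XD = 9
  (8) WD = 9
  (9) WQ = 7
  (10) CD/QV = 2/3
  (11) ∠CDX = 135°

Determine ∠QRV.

Step 1: By the law of cosines on triangle RVQ: RQ² = 9² + 9² − 2·9·9·cos(30°) = 21.7, so RQ ≈ 4.66.
Step 2: By the inverse law of cosines on triangle QRV: cos(∠QRV) = (4.66² + 9² − 9²) / (2·4.66·9) = 21.7/83.86 = 0.2588, so ∠QRV = 75°.

Therefore, the measure of angle ∠QRV = 75°.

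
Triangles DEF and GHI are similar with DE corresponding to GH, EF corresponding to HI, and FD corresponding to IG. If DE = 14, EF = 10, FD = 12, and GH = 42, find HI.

Similar triangles have proportional sides. Setting up the proportion:
GH / DE = HI / EF
42 / 14 = HI / 10
HI = 10 * 42 / 14 = 30.

30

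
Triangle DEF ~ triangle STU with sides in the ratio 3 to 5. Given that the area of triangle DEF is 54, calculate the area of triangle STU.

The ratio of areas of similar triangles = (side ratio)^2.
Side ratio = 3:5, so area ratio = 9:25.
Area of STU / Area of DEF = 25/9
Area of STU = 54 * 25/9 = 150

150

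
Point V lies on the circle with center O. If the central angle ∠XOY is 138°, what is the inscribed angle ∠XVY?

An inscribed angle intercepts an arc from a point on the circle, while the central angle intercepts the same arc from the center.
The inscribed angle is always half the central angle: 138° / 2 = 69°.

69°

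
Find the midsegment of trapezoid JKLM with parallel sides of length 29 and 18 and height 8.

midsegment = (29 + 18) / 2 = 47 / 2 = 47/2

47/2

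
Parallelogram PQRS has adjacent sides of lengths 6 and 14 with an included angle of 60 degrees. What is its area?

The area of a parallelogram equals the product of two adjacent sides times the sine of the included angle.
This is because the height equals 14 * sin(60°) = 7*sqrt(3).
Area = 6 * 7*sqrt(3) = 42*sqrt(3)

42*sqrt(3)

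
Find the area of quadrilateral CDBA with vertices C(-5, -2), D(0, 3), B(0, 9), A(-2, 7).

The Shoelace formula works by pairing each vertex with the next (cycling back to the first).
For each pair, compute x_i*y_(i+1) - x_(i+1)*y_i:
  (-5*3 - 0*-2) = -15
  (0*9 - 0*3) = 0
  (0*7 - -2*9) = 18
  (-2*-2 - -5*7) = 39
Taking half the absolute value of the total: Area = (1/2)(42) = 21.

21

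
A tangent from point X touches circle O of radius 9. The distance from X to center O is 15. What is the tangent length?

The tangent, radius, and line from the external point to the center form a right triangle.
The right angle is where the tangent meets the radius.
By the Pythagorean theorem: tangent² + 9² = 15²
tangent² = 225 - 81 = 144
tangent = 12

12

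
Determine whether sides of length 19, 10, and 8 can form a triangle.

The longest side is 19. The other two sides sum to 8 + 10 = 18.
Since 18 ≤ 19, the two shorter sides cannot reach around to close the triangle.

No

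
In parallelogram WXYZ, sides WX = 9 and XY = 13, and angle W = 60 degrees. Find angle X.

Consecutive angles are supplementary: angle X = 180 - 60 = 120 degrees.

120 degrees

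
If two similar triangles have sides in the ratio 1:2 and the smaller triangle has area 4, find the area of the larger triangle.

The ratio of areas of similar triangles = (side ratio)^2.
Side ratio = 1:2, so area ratio = 1:4.
Area of the larger triangle / Area of the smaller triangle = 4/1
Area of the larger triangle = 4 * 4/1 = 16

16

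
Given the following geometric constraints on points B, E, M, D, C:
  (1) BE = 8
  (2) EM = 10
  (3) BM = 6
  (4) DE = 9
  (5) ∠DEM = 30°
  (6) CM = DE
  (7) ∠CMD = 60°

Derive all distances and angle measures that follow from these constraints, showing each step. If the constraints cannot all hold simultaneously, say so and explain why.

The constraints are consistent.

From the given relations:
  CM = DE = 9

Step 1: From ME = 10, ED = 9, and ∠MED = 30°, by the law of cosines:
  MD² = ME² + ED² - 2·ME·ED·cos(30°) = 100 + 81 - 155.9 = 25.12
  MD ≈ 5.01

Step 2: From BE = 8, BM = 6, EM = 10, by the inverse law of cosines:
  cos(∠EBM) = (BE² + BM² - EM²) / (2·BE·BM)
  ∠EBM = 90°

Step 3: From EB = 8, EM = 10, BM = 6, by the inverse law of cosines:
  cos(∠BEM) = (EB² + EM² - BM²) / (2·EB·EM)
  ∠BEM = 36.87°

Step 4: From MB = 6, ME = 10, BE = 8, by the inverse law of cosines:
  cos(∠BME) = (MB² + ME² - BE²) / (2·MB·ME)
  ∠BME = 53.13°

Step 5: From DM = 5.01, MC = 9, and ∠DMC = 60°, by the law of cosines:
  DC² = DM² + MC² - 2·DM·MC·cos(60°) = 25.12 + 81 - 45.1 = 61.01
  DC ≈ 7.81

Step 6: From MD = 5.01, ME = 10, DE = 9, by the inverse law of cosines:
  cos(∠DME) = (MD² + ME² - DE²) / (2·MD·ME)
  ∠DME = 63.89°

Step 7: From DE = 9, DM = 5.01, EM = 10, by the inverse law of cosines:
  cos(∠EDM) = (DE² + DM² - EM²) / (2·DE·DM)
  ∠EDM = 86.11°

Step 8: From DC = 7.81, DM = 5.01, CM = 9, by the inverse law of cosines:
  cos(∠CDM) = (DC² + DM² - CM²) / (2·DC·DM)
  ∠CDM = 86.25°

Step 9: From CD = 7.81, CM = 9, DM = 5.01, by the inverse law of cosines:
  cos(∠DCM) = (CD² + CM² - DM²) / (2·CD·CM)
  ∠DCM = 33.75°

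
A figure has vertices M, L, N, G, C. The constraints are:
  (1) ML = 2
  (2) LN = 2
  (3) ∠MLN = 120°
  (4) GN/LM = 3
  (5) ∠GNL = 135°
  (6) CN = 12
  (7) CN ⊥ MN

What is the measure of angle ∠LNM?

Step 1: By the law of cosines on triangle NLM: NM² = 2² + 2² − 2·2·2·cos(120°) = 12, so NM = 2·√3.
Step 2: By the inverse law of cosines on triangle LNM: cos(∠LNM) = (2² + (2·√3)² − 2²) / (2·2·2·√3) = 12/13.86 = 0.866, so ∠LNM = 30°.

Therefore, the measure of angle ∠LNM = 30°.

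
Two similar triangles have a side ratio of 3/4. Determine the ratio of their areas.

The ratio of areas of similar triangles equals the square of the side ratio.
Side ratio = 3:4
Area ratio = (3/4)^2 = 9/16 = 9:16

9:16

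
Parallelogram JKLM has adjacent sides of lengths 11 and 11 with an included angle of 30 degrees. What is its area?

Area = a * b * sin(theta)
Area = 11 * 11 * sin(30 degrees)
Area = 121 * 1/2
Area = 121/2

121/2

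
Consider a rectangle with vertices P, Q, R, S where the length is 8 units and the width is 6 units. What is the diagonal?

A rectangle's diagonal splits it into two right triangles, with the diagonal as the hypotenuse.
By the Pythagorean theorem, d^2 = 8^2 + 6^2 = 100.
Therefore d = sqrt(100) = 10.

10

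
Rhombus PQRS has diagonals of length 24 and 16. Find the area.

Area of a rhombus = (d1 * d2) / 2
Area = (24 * 16) / 2
Area = 384 / 2
Area = 192

192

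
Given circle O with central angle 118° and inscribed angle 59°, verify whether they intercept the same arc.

By the inscribed angle theorem, if both angles subtend the same arc, the inscribed angle must be half the central angle.
Half of 118° = 59°, which equals the given inscribed angle of 59°.
Therefore, yes, they correspond to the same arc.

Yes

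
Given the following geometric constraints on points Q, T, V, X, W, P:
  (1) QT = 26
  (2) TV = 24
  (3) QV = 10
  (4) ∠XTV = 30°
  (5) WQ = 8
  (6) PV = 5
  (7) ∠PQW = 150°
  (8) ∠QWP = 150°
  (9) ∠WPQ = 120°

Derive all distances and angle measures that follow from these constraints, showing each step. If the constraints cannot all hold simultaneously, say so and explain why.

These constraints are not satisfiable: (7), (8) and (9) are the three interior angles of triangle PQW, which must sum to 180°, but 150° + 150° + 120° = 420°. No planar figure meets all of them, so nothing further can be derived.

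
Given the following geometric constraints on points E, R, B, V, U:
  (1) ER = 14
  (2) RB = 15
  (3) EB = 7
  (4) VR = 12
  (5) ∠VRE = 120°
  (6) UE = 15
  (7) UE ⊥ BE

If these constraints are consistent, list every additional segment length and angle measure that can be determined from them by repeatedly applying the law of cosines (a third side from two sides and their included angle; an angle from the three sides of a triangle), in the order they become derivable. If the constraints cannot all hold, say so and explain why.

The constraints are consistent. Derivable facts, in order:
After 1 step:
- BU ≈ 16.55
- EV = 2·√127
- ∠BER = 84.14°
- ∠BRE = 27.66°
- ∠EBR = 68.2°
After 2 steps:
- ∠BUE = 25.02°
- ∠EBU = 64.98°
- ∠EVR = 32.54°
- ∠REV = 27.46°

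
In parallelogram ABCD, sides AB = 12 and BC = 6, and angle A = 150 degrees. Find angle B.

Opposite sides of a parallelogram are parallel, so consecutive angles form co-interior angles on a transversal.
Co-interior angles sum to 180°, giving angle B = 180 - 150 = 30 degrees.

30 degrees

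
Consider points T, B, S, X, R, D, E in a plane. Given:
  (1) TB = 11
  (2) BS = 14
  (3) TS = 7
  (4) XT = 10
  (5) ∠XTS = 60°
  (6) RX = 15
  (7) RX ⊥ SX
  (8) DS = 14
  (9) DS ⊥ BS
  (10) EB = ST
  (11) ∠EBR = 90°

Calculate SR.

Step 1: By the law of cosines on triangle STX: SX² = 7² + 10² − 2·7·10·cos(60°) = 79, so SX = √79.
Step 2: By the law of cosines on triangle SXR: SR² = √79² + 15² − 2·√79·15·cos(90°) = 304, so SR = 4·√19.

Therefore, the length of SR = 4·√19.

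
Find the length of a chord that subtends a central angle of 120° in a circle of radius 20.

Chord = 2(20) sin(60°) = 20*sqrt(3)

20*sqrt(3)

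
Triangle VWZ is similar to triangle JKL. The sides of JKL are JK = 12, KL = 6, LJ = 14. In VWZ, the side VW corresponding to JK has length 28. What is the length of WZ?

Similar triangles have proportional sides. Setting up the proportion:
VW / JK = WZ / KL
28 / 12 = WZ / 6
WZ = 6 * 28 / 12 = 14.

14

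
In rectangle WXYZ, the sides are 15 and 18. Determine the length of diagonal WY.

Using the Pythagorean theorem:
d² = 15² + 18² = 225 + 324 = 549
d = sqrt(549) = 3*sqrt(61)

3*sqrt(61)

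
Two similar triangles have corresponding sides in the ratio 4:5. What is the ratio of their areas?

The ratio of areas of similar triangles equals the square of the side ratio.
Side ratio = 4:5
Area ratio = (4/5)^2 = 16/25 = 16:25

16:25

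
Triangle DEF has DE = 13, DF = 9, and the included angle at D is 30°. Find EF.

When two sides and the included angle are known, the law of cosines gives the third side.
c^2 = a^2 + b^2 - 2ab cos(C) generalizes the Pythagorean theorem to non-right triangles.
Here: EF^2 = 169 + 81 - 234*(sqrt(3)/2) = 250 - 117*sqrt(3)
EF = sqrt(250 - 117*sqrt(3))

sqrt(250 - 117*sqrt(3))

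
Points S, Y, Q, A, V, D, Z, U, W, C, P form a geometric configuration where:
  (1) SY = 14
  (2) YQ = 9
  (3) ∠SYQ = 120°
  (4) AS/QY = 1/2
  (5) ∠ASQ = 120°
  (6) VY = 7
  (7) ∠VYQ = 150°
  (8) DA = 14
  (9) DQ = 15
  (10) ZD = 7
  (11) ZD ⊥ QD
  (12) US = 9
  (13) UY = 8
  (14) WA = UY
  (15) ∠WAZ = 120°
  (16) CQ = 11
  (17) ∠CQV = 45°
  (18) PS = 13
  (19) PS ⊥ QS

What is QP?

Step 1: By the law of cosines on triangle SYQ: SQ² = 14² + 9² − 2·14·9·cos(120°) = 403, so SQ ≈ 20.07.
Step 2: By the law of cosines on triangle QSP: QP² = 20.07² + 13² − 2·20.07·13·cos(90°) = 572, so QP = 2·√143.

Therefore, the length of QP = 2·√143.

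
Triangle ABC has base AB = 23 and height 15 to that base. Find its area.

Area = (1/2)(23)(15) = 345/2

345/2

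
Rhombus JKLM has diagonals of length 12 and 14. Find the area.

The diagonals of a rhombus divide it into four right triangles.
Each triangle has legs 12/ 2 = 6 and 14/2 = 7, so each has area (1/2)*6*7 = 21.
Four such triangles give total area = (d1 * d2) / 2 = 84.

84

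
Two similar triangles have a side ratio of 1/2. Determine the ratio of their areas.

The ratio of areas of similar triangles equals the square of the side ratio.
Side ratio = 1:2
Area ratio = (1/2)^2 = 1/4 = 1:4

1:4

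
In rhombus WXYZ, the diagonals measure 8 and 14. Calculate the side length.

In a rhombus, the diagonals bisect each other perpendicularly, creating four congruent right triangles.
Each triangle has legs 4 (half of 8) and 7 (half of 14).
The hypotenuse of each right triangle is a side of the rhombus:
side = sqrt(4^2 + 7^2) = sqrt(65)

sqrt(65)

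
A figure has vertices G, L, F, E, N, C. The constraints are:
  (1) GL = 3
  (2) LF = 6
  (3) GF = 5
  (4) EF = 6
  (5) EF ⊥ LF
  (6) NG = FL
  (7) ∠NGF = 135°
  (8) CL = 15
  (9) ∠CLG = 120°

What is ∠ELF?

Step 1: By the law of cosines on triangle LFE: LE² = 6² + 6² − 2·6·6·cos(90°) = 72, so LE = 6·√2.
Step 2: By the inverse law of cosines on triangle ELF: cos(∠ELF) = ((6·√2)² + 6² − 6²) / (2·6·√2·6) = 72/101.82 = 0.7071, so ∠ELF = 45°.

Therefore, the measure of angle ∠ELF = 45°.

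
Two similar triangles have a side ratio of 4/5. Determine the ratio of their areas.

Area ratio = (side ratio)^2 = (4/5)^2 = 16:25.

16:25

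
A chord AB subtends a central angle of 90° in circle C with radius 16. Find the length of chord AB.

Drop a perpendicular from the center to the chord, bisecting both the chord and the central angle.
Each half-chord = r sin(θ/2) = 16 sin(45°).
The full chord = 2 × 16 × sin(45°) = 16*sqrt(2).

16*sqrt(2)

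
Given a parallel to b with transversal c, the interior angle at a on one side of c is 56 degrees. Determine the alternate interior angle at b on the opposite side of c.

Alternate interior angles formed by parallel lines and a transversal are equal.
The given angle is 56 degrees.
The alternate interior angle = 56 degrees.

56 degrees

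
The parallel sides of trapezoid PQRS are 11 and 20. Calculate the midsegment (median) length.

The midsegment of a trapezoid = (base1 + base2) / 2
midsegment = (11 + 20) / 2
midsegment = 31 / 2
midsegment = 31/2

31/2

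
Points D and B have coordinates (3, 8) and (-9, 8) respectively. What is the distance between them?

The horizontal distance is |-9 - 3| = 12 and the vertical distance is |8 - 8| = 0.
By the Pythagorean theorem, d = sqrt(12^2 + 0^2) = sqrt(144) = 12.

12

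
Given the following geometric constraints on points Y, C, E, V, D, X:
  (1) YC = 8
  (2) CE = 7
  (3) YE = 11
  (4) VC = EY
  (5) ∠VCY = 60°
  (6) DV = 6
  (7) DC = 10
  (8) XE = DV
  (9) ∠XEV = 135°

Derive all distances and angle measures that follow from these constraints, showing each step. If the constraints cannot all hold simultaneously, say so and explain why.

The constraints are consistent.

From the given relations:
  VC = EY = 11
  XE = DV = 6

Step 1: From YC = 8, CV = 11, and ∠YCV = 60°, by the law of cosines:
  YV² = YC² + CV² - 2·YC·CV·cos(60°) = 64 + 121 - 88 = 97
  YV = √97

Step 2: From YC = 8, YE = 11, CE = 7, by the inverse law of cosines:
  cos(∠CYE) = (YC² + YE² - CE²) / (2·YC·YE)
  ∠CYE = 39.4°

Step 3: From CD = 10, CV = 11, DV = 6, by the inverse law of cosines:
  cos(∠DCV) = (CD² + CV² - DV²) / (2·CD·CV)
  ∠DCV = 32.76°

Step 4: From CE = 7, CY = 8, EY = 11, by the inverse law of cosines:
  cos(∠ECY) = (CE² + CY² - EY²) / (2·CE·CY)
  ∠ECY = 94.1°

Step 5: From EC = 7, EY = 11, CY = 8, by the inverse law of cosines:
  cos(∠CEY) = (EC² + EY² - CY²) / (2·EC·EY)
  ∠CEY = 46.5°

Step 6: From VC = 11, VD = 6, CD = 10, by the inverse law of cosines:
  cos(∠CVD) = (VC² + VD² - CD²) / (2·VC·VD)
  ∠CVD = 64.42°

Step 7: From DC = 10, DV = 6, CV = 11, by the inverse law of cosines:
  cos(∠CDV) = (DC² + DV² - CV²) / (2·DC·DV)
  ∠CDV = 82.82°

Step 8: From YC = 8, YV = √97, CV = 11, by the inverse law of cosines:
  cos(∠CYV) = (YC² + YV² - CV²) / (2·YC·YV)
  ∠CYV = 75.3°

Step 9: From VC = 11, VY = √97, CY = 8, by the inverse law of cosines:
  cos(∠CVY) = (VC² + VY² - CY²) / (2·VC·VY)
  ∠CVY = 44.7°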